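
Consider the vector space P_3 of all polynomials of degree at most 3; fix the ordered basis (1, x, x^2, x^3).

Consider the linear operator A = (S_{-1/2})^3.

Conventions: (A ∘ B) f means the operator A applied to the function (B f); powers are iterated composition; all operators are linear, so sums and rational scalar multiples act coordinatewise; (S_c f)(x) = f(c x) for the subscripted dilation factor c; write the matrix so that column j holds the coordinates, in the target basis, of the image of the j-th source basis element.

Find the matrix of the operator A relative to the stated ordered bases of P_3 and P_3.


image of 1: 1
image of x: -(1/8)x
image of x^2: (1/64)x^2
image of x^3: -(1/512)x^3
each image's coordinates form column j of the matrix

the matrix is [[1, 0, 0, 0]; [0, -1/8, 0, 0]; [0, 0, 1/64, 0]; [0, 0, 0, -1/512]] (rows listed top to bottom)


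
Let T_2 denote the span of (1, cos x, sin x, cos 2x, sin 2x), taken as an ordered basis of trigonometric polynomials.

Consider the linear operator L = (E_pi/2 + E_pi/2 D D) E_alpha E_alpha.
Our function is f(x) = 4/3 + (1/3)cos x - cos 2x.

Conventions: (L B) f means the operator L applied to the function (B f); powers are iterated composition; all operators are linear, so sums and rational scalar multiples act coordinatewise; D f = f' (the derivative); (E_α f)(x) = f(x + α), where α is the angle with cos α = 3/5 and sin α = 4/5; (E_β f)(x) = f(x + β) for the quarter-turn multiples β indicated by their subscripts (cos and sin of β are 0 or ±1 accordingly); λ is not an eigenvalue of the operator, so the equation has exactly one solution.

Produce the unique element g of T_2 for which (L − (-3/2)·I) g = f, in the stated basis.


g(x) = 8/15 + (2/9)cos x + (286/1017)cos 2x + (448/1017)sin 2x

write g with unknown coordinates in the stated basis and equate coefficients in (L − (-3/2)·I) g = f
solving from the highest basis element down gives g = 8/15 + (2/9)cos x + (286/1017)cos 2x + (448/1017)sin 2x
check: L g = 8/15 - (482/339)cos 2x - (224/339)sin 2x
so L g − (-3/2)·g = 4/3 + (1/3)cos x - cos 2x = f ✓


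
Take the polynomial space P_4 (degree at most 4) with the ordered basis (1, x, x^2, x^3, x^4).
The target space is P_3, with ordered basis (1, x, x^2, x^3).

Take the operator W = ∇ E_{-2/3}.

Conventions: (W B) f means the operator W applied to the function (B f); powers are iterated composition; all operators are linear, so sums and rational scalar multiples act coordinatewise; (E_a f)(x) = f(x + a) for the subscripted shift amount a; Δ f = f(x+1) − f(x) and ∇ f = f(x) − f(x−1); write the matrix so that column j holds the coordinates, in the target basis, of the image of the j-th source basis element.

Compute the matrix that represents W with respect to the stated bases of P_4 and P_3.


the matrix is [[0, 1, -7/3, 13/3, -203/27]; [0, 0, 2, -7, 52/3]; [0, 0, 0, 3, -14]; [0, 0, 0, 0, 4]] (rows listed top to bottom)

image of 1: 0
image of x: 1
image of x^2: 2x - 7/3
image of x^3: 3x^2 - 7x + 13/3
image of x^4: 4x^3 - 14x^2 + (52/3)x - 203/27
each image's coordinates form column j of the matrix


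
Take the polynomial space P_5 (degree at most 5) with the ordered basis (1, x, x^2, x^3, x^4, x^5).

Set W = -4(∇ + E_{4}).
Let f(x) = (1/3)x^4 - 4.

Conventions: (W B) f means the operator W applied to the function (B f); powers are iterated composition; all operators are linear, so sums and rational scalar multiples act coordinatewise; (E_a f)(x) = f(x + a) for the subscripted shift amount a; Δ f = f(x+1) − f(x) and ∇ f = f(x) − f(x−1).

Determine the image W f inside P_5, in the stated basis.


the image equals g(x) = -(4/3)x^4 - (80/3)x^3 - 120x^2 - (1040/3)x - 324

∇ f = (4/3)x^3 - 2x^2 + (4/3)x - 1/3
E_{4} f = (1/3)x^4 + (16/3)x^3 + 32x^2 + (256/3)x + 244/3
(∇ + E_{4}) f = (1/3)x^4 + (20/3)x^3 + 30x^2 + (260/3)x + 81
(-4(∇ + E_{4})) f = -(4/3)x^4 - (80/3)x^3 - 120x^2 - (1040/3)x - 324


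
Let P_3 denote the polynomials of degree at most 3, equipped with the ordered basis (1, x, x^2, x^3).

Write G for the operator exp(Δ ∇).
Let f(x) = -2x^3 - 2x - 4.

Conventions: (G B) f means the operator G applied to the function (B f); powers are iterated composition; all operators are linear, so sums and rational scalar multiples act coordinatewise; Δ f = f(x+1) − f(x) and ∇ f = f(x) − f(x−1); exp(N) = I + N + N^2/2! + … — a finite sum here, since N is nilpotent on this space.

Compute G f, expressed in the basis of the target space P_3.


order-1 term: -12x
the series for exp(Δ ∇) f terminates at order 1
exp(Δ ∇) f = -2x^3 - 14x - 4

g(x) = -2x^3 - 14x - 4


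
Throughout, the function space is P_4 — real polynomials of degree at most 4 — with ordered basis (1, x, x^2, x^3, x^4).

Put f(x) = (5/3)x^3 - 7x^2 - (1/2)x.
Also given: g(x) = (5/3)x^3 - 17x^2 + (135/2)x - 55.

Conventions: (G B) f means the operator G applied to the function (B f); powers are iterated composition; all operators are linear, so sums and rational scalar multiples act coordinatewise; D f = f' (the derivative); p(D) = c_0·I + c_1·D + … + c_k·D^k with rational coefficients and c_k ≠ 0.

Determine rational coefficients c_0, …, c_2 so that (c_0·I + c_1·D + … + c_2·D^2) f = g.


D^0 f = (5/3)x^3 - 7x^2 - (1/2)x
D^1 f = 5x^2 - 14x - 1/2
D^2 f = 10x - 14
matching coefficients of g against c_0 f + c_1 Df + … from the top degree down determines the c_i
solution: c_0 = 1, c_1 = -2, c_2 = 4

c_0 = 1, c_1 = -2, c_2 = 4


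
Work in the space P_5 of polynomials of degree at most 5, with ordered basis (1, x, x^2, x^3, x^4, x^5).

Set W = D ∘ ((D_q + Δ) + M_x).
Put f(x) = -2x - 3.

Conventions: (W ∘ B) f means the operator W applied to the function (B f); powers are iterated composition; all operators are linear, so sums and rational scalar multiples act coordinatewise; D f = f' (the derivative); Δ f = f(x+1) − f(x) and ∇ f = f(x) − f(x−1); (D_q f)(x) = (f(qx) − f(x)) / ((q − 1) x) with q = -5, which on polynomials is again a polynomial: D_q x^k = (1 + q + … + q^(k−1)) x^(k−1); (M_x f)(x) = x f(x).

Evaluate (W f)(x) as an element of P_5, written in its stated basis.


the result is g(x) = -4x - 3

D_q f = -2
Δ f = -2
(D_q + Δ) f = -4
M_x f = -2x^2 - 3x
((D_q + Δ) + M_x) f = -2x^2 - 3x - 4
D ((D_q + Δ) + M_x) f = -4x - 3


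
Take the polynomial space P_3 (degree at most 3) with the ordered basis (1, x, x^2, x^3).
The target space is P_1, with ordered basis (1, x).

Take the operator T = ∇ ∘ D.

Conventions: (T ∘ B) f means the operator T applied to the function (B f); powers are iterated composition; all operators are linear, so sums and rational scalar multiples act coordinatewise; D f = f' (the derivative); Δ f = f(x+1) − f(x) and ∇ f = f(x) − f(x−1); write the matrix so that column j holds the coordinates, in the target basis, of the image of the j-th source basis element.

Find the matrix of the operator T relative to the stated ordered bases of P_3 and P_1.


the matrix is [[0, 0, 2, -3]; [0, 0, 0, 6]] (rows listed top to bottom)

image of 1: 0
image of x: 0
image of x^2: 2
image of x^3: 6x - 3
each image's coordinates form column j of the matrix


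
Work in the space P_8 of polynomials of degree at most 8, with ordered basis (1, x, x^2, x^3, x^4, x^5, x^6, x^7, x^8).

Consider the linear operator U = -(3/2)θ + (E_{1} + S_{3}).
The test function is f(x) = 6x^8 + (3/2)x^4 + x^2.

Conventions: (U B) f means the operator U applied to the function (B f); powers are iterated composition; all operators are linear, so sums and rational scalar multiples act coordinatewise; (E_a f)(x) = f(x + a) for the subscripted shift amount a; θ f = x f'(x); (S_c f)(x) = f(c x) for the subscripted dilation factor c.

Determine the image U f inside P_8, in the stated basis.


θ f = 48x^8 + 6x^4 + 2x^2
(-(3/2)θ) f = -72x^8 - 9x^4 - 3x^2
E_{1} f = 6x^8 + 48x^7 + 168x^6 + 336x^5 + (843/2)x^4 + 342x^3 + 178x^2 + 56x + 17/2
S_{3} f = 39366x^8 + (243/2)x^4 + 9x^2
(E_{1} + S_{3}) f = 39372x^8 + 48x^7 + 168x^6 + 336x^5 + 543x^4 + 342x^3 + 187x^2 + 56x + 17/2
(-(3/2)θ + (E_{1} + S_{3})) f = 39300x^8 + 48x^7 + 168x^6 + 336x^5 + 534x^4 + 342x^3 + 184x^2 + 56x + 17/2

the image equals g(x) = 39300x^8 + 48x^7 + 168x^6 + 336x^5 + 534x^4 + 342x^3 + 184x^2 + 56x + 17/2


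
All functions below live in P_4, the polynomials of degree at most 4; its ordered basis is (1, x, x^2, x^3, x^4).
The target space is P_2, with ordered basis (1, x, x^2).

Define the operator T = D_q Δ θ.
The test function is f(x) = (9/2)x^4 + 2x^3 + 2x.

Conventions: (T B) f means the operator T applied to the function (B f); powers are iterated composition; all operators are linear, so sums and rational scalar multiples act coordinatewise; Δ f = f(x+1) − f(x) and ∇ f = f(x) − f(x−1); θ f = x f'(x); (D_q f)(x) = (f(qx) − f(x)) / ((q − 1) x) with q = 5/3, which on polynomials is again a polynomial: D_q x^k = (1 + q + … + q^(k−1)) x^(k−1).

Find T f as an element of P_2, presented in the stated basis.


θ f = 18x^4 + 6x^3 + 2x
Δ θ f = 72x^3 + 126x^2 + 90x + 26
D_q (Δ θ) f = 392x^2 + 336x + 90

the result is g(x) = 392x^2 + 336x + 90


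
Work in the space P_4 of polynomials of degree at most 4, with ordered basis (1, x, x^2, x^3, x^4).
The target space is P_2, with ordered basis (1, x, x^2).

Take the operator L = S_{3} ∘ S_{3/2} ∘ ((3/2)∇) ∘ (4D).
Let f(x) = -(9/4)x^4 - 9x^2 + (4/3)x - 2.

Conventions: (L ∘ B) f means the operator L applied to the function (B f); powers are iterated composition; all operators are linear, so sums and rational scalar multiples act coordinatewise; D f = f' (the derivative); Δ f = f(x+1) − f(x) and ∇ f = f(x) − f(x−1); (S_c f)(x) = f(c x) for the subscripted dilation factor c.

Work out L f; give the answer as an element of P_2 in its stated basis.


the image equals g(x) = -(6561/2)x^2 + 729x - 162

D f = -9x^3 - 18x + 4/3
(4D) f = -36x^3 - 72x + 16/3
∇ (4D) f = -108x^2 + 108x - 108
((3/2)∇) (4D) f = -162x^2 + 162x - 162
S_{3/2} ((3/2)∇) (4D) f = -(729/2)x^2 + 243x - 162
S_{3} S_{3/2} ((3/2)∇) (4D) f = -(6561/2)x^2 + 729x - 162


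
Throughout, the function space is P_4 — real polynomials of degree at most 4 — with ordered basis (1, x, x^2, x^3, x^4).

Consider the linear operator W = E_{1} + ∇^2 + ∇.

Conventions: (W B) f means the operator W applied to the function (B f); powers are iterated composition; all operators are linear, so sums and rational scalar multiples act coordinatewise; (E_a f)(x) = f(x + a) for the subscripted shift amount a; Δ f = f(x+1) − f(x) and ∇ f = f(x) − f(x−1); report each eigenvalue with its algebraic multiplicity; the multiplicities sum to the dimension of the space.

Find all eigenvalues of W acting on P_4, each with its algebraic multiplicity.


image of 1: 1
image of x: x + 2
image of x^2: x^2 + 4x + 2
image of x^3: x^3 + 6x^2 + 6x - 4
image of x^4: x^4 + 8x^3 + 12x^2 - 16x + 14
the matrix is upper triangular; its diagonal is (1, 1, 1, 1, 1)
for a triangular matrix the eigenvalues are the diagonal entries, with algebraic multiplicity their repetition count

λ = 1 (multiplicity 5)


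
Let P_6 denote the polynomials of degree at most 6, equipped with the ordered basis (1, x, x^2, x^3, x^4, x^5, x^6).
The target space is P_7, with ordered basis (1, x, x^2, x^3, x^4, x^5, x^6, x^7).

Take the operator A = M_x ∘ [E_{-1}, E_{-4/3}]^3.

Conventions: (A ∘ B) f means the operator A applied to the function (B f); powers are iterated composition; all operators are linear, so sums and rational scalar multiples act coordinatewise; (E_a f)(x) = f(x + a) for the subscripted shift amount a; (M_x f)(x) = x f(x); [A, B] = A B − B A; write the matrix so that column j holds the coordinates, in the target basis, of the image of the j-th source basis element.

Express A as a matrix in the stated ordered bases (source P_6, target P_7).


image of 1: 0
image of x: 0
image of x^2: 0
image of x^3: 0
image of x^4: 0
image of x^5: 0
image of x^6: 0
each image's coordinates form column j of the matrix

the matrix is [[0, 0, 0, 0, 0, 0, 0]; [0, 0, 0, 0, 0, 0, 0]; [0, 0, 0, 0, 0, 0, 0]; [0, 0, 0, 0, 0, 0, 0]; [0, 0, 0, 0, 0, 0, 0]; [0, 0, 0, 0, 0, 0, 0]; [0, 0, 0, 0, 0, 0, 0]; [0, 0, 0, 0, 0, 0, 0]] (rows listed top to bottom)


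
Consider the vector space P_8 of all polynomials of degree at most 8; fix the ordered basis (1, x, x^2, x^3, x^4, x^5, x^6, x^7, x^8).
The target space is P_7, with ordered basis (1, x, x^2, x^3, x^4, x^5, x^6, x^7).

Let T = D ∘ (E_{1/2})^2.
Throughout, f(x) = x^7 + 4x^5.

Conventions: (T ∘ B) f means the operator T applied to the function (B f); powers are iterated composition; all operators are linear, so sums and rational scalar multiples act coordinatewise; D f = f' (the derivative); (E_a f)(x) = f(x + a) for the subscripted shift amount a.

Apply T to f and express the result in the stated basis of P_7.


the result is g(x) = 7x^6 + 42x^5 + 125x^4 + 220x^3 + 225x^2 + 122x + 27

E_{1/2} f = x^7 + (7/2)x^6 + (37/4)x^5 + (115/8)x^4 + (195/16)x^3 + (181/32)x^2 + (87/64)x + 17/128
E_{1/2} E_{1/2} f = x^7 + 7x^6 + 25x^5 + 55x^4 + 75x^3 + 61x^2 + 27x + 5
D (E_{1/2})^2 f = 7x^6 + 42x^5 + 125x^4 + 220x^3 + 225x^2 + 122x + 27


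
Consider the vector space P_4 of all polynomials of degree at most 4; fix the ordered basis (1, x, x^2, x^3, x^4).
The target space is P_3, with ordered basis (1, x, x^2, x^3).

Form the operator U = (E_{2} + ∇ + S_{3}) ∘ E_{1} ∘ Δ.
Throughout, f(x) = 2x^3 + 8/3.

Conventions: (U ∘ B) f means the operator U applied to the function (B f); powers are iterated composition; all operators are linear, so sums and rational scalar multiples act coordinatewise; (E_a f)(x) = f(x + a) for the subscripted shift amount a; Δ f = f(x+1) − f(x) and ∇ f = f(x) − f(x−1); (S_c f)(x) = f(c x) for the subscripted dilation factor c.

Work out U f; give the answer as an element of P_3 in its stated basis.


Δ f = 6x^2 + 6x + 2
E_{1} Δ f = 6x^2 + 18x + 14
E_{2} (E_{1} ∘ Δ) f = 6x^2 + 42x + 74
∇ (E_{1} ∘ Δ) f = 12x + 12
S_{3} (E_{1} ∘ Δ) f = 54x^2 + 54x + 14
(E_{2} + ∇ + S_{3}) (E_{1} ∘ Δ) f = 60x^2 + 108x + 100

g(x) = 60x^2 + 108x + 100


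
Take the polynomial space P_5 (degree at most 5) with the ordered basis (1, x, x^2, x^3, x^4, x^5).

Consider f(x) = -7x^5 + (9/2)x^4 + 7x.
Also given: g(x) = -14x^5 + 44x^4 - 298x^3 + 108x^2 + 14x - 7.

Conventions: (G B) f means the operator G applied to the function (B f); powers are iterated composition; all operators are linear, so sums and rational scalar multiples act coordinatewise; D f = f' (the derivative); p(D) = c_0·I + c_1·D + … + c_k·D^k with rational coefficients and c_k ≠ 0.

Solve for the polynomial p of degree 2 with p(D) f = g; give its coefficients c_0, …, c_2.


p(D) = 2·I − D + 2·D^2, i.e. c_0 = 2, c_1 = -1, c_2 = 2

D^0 f = -7x^5 + (9/2)x^4 + 7x
D^1 f = -35x^4 + 18x^3 + 7
D^2 f = -140x^3 + 54x^2
matching coefficients of g against c_0 f + c_1 Df + … from the top degree down determines the c_i
solution: c_0 = 2, c_1 = -1, c_2 = 2


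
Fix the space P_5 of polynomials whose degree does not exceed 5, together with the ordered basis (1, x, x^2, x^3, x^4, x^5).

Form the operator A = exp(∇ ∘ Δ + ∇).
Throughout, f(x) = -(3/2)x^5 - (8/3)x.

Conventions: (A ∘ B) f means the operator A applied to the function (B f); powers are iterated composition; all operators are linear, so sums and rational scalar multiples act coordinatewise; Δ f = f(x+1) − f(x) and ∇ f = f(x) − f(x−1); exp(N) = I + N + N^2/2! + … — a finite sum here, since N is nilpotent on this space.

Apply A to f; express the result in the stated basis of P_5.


the image equals g(x) = -(3/2)x^5 - (15/2)x^4 - 30x^3 - 75x^2 - (691/6)x - 242/3

order-1 term: -(15/2)x^4 - 15x^3 - 15x^2 - (15/2)x - 25/6
order-2 term: -15x^3 - 45x^2 - (105/2)x - 45/2
order-3 term: -15x^2 - 45x - 75/2
order-4 term: -(15/2)x - 15
order-5 term: -3/2
the series for exp(∇ ∘ Δ + ∇) f terminates at order 5
exp(∇ ∘ Δ + ∇) f = -(3/2)x^5 - (15/2)x^4 - 30x^3 - 75x^2 - (691/6)x - 242/3


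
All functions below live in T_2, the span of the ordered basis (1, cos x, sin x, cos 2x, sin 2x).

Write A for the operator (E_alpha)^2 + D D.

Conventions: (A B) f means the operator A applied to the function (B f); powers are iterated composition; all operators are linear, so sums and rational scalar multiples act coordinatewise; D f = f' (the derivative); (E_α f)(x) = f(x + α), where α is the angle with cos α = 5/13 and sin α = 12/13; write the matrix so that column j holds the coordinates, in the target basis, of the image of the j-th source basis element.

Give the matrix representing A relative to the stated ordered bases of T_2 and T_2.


the matrix is [[1, 0, 0, 0, 0]; [0, -288/169, 120/169, 0, 0]; [0, -120/169, -288/169, 0, 0]; [0, 0, 0, -114483/28561, -28560/28561]; [0, 0, 0, 28560/28561, -114483/28561]] (rows listed top to bottom)

image of 1: 1
image of cos x: -(288/169)cos x - (120/169)sin x
image of sin x: (120/169)cos x - (288/169)sin x
image of cos 2x: -(114483/28561)cos 2x + (28560/28561)sin 2x
image of sin 2x: -(28560/28561)cos 2x - (114483/28561)sin 2x
each image's coordinates form column j of the matrix


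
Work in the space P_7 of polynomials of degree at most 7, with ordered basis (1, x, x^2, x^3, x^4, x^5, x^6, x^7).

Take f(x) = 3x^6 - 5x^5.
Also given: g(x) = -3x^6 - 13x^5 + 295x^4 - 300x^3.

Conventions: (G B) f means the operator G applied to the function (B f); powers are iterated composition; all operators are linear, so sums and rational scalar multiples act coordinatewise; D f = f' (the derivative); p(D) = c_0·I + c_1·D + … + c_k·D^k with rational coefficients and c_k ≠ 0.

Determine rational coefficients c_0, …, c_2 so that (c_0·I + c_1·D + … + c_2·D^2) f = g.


p(D) = -I − D + 3·D^2, i.e. c_0 = -1, c_1 = -1, c_2 = 3

D^0 f = 3x^6 - 5x^5
D^1 f = 18x^5 - 25x^4
D^2 f = 90x^4 - 100x^3
matching coefficients of g against c_0 f + c_1 Df + … from the top degree down determines the c_i
solution: c_0 = -1, c_1 = -1, c_2 = 3


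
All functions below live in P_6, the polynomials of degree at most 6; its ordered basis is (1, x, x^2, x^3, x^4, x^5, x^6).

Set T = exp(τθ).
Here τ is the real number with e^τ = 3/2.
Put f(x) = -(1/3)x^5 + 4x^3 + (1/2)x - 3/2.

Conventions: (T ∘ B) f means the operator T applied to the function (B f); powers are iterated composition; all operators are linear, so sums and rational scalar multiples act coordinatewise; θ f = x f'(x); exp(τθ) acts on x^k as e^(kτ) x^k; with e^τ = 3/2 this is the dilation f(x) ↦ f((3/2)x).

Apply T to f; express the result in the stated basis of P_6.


g(x) = -(81/32)x^5 + (27/2)x^3 + (3/4)x - 3/2

exp(τθ) x^k = e^(kτ) x^k; with e^τ = 3/2 this sends x^k to (3/2)^k x^k
x ↦ 3/2 x
x^3 ↦ 27/8 x^3
x^5 ↦ 243/32 x^5
applying this coordinatewise to f: exp(τθ) f = -(81/32)x^5 + (27/2)x^3 + (3/4)x - 3/2


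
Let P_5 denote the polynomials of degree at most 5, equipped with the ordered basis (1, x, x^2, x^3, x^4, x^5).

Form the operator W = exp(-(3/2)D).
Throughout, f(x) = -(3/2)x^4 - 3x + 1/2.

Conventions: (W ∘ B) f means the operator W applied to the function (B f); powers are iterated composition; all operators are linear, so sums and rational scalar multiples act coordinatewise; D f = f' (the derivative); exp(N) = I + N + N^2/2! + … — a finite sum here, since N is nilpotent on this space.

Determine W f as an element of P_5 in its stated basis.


order-1 term: 9x^3 + 9/2
order-2 term: -(81/4)x^2
order-3 term: (81/4)x
order-4 term: -243/32
the series for exp(-(3/2)D) f terminates at order 4
exp(-(3/2)D) f = -(3/2)x^4 + 9x^3 - (81/4)x^2 + (69/4)x - 83/32

g(x) = -(3/2)x^4 + 9x^3 - (81/4)x^2 + (69/4)x - 83/32


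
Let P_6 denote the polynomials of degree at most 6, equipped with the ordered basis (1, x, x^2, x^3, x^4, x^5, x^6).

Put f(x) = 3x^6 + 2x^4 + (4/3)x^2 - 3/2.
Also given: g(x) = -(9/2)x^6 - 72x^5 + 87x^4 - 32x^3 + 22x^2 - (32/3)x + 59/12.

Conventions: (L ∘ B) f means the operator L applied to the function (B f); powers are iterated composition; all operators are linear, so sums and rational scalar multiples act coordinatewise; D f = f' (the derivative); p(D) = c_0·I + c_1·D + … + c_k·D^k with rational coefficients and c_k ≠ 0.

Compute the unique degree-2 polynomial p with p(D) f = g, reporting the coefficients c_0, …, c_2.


D^0 f = 3x^6 + 2x^4 + (4/3)x^2 - 3/2
D^1 f = 18x^5 + 8x^3 + (8/3)x
D^2 f = 90x^4 + 24x^2 + 8/3
matching coefficients of g against c_0 f + c_1 Df + … from the top degree down determines the c_i
solution: c_0 = -3/2, c_1 = -4, c_2 = 1

p(D) = -(3/2)·I − 4·D + D^2, i.e. c_0 = -3/2, c_1 = -4, c_2 = 1


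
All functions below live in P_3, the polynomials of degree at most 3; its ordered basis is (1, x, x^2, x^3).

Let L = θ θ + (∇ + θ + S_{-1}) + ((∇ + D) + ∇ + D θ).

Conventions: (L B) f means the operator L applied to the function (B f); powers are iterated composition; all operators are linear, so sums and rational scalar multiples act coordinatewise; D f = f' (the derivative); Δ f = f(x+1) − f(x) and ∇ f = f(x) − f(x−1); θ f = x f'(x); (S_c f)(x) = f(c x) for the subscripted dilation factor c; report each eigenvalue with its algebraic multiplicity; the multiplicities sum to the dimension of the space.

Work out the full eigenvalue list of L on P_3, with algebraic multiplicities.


image of 1: 1
image of x: x + 5
image of x^2: 7x^2 + 12x - 3
image of x^3: 11x^3 + 21x^2 - 9x + 3
the matrix is upper triangular; its diagonal is (1, 1, 7, 11)
for a triangular matrix the eigenvalues are the diagonal entries, with algebraic multiplicity their repetition count

λ = 1 (multiplicity 2), λ = 7 (multiplicity 1), λ = 11 (multiplicity 1)


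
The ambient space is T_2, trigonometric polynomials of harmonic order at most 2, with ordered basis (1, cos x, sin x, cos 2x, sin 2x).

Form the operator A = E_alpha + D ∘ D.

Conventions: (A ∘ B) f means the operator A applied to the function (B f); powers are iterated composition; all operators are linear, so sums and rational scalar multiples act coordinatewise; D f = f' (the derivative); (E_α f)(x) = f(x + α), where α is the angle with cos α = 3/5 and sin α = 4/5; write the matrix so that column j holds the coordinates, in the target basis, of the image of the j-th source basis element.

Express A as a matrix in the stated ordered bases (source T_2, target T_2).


image of 1: 1
image of cos x: -(2/5)cos x - (4/5)sin x
image of sin x: (4/5)cos x - (2/5)sin x
image of cos 2x: -(107/25)cos 2x - (24/25)sin 2x
image of sin 2x: (24/25)cos 2x - (107/25)sin 2x
each image's coordinates form column j of the matrix

the matrix is [[1, 0, 0, 0, 0]; [0, -2/5, 4/5, 0, 0]; [0, -4/5, -2/5, 0, 0]; [0, 0, 0, -107/25, 24/25]; [0, 0, 0, -24/25, -107/25]] (rows listed top to bottom)


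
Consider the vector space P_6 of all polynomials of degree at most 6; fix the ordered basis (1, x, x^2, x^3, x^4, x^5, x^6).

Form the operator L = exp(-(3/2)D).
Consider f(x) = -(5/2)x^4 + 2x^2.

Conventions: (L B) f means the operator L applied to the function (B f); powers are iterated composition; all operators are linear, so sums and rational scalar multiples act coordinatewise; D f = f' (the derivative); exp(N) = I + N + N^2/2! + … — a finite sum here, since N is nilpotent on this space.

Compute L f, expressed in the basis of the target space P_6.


order-1 term: 15x^3 - 6x
order-2 term: -(135/4)x^2 + 9/2
order-3 term: (135/4)x
order-4 term: -405/32
the series for exp(-(3/2)D) f terminates at order 4
exp(-(3/2)D) f = -(5/2)x^4 + 15x^3 - (127/4)x^2 + (111/4)x - 261/32

the result is g(x) = -(5/2)x^4 + 15x^3 - (127/4)x^2 + (111/4)x - 261/32


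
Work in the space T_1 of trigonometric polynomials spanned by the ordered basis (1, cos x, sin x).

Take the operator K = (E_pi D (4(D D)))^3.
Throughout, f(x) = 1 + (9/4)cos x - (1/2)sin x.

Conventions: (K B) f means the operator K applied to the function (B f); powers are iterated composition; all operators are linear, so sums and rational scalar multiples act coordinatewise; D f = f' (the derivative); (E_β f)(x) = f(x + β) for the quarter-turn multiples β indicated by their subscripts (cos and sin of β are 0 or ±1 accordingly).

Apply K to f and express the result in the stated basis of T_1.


D f = -(1/2)cos x - (9/4)sin x
D D f = -(9/4)cos x + (1/2)sin x
(4(D D)) f = -9cos x + 2sin x
D (4(D D)) f = 2cos x + 9sin x
E_pi D (4(D D)) f = -2cos x - 9sin x
D (E_pi D (4(D D))) f = -9cos x + 2sin x
D D (E_pi D (4(D D))) f = 2cos x + 9sin x
(4(D D)) (E_pi D (4(D D))) f = 8cos x + 36sin x
D (4(D D)) (E_pi D (4(D D))) f = 36cos x - 8sin x
E_pi D (4(D D)) (E_pi D (4(D D))) f = -36cos x + 8sin x
D (E_pi D (4(D D))) (E_pi D (4(D D))) f = 8cos x + 36sin x
D D (E_pi D (4(D D))) (E_pi D (4(D D))) f = 36cos x - 8sin x
(4(D D)) (E_pi D (4(D D))) (E_pi D (4(D D))) f = 144cos x - 32sin x
D (4(D D)) (E_pi D (4(D D))) (E_pi D (4(D D))) f = -32cos x - 144sin x
E_pi D (4(D D)) (E_pi D (4(D D))) (E_pi D (4(D D))) f = 32cos x + 144sin x

the image equals g(x) = 32cos x + 144sin x


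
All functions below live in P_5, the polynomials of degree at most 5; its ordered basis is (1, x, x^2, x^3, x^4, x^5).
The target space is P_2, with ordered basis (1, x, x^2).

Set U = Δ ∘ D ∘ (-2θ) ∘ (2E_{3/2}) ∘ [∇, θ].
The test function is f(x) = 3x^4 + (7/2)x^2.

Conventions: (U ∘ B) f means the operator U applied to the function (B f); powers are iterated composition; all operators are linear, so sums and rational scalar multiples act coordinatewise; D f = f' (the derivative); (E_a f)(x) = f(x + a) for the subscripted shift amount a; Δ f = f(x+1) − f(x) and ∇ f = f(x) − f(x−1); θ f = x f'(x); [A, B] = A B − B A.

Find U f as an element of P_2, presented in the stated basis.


θ f = 12x^4 + 7x^2
∇ θ f = 48x^3 - 72x^2 + 62x - 19
∇ f = 12x^3 - 18x^2 + 19x - 13/2
θ ∇ f = 36x^3 - 36x^2 + 19x
[∇, θ] f = 12x^3 - 36x^2 + 43x - 19
E_{3/2} [∇, θ] f = 12x^3 + 18x^2 + 16x + 5
(2E_{3/2}) [∇, θ] f = 24x^3 + 36x^2 + 32x + 10
θ (2E_{3/2}) [∇, θ] f = 72x^3 + 72x^2 + 32x
(-2θ) (2E_{3/2}) [∇, θ] f = -144x^3 - 144x^2 - 64x
D (-2θ) (2E_{3/2}) [∇, θ] f = -432x^2 - 288x - 64
Δ D (-2θ) (2E_{3/2}) [∇, θ] f = -864x - 720

g(x) = -864x - 720


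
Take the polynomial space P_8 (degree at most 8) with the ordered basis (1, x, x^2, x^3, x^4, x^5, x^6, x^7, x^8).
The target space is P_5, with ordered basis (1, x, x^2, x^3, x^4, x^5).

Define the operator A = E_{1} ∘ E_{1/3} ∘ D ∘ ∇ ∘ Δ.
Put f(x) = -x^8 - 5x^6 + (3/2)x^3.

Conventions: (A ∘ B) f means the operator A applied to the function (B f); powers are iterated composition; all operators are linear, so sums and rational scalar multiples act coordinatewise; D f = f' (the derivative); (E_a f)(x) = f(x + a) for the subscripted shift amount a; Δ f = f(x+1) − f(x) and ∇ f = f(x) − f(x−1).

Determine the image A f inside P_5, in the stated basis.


Δ f = -8x^7 - 28x^6 - 86x^5 - 145x^4 - 156x^3 - (197/2)x^2 - (67/2)x - 9/2
∇ Δ f = -56x^6 - 290x^4 - 206x^2 + 9x - 12
D (∇ ∘ Δ) f = -336x^5 - 1160x^3 - 412x + 9
E_{1/3} D (∇ ∘ Δ) f = -336x^5 - 560x^4 - (4600/3)x^3 - (11560/9)x^2 - (22124/27)x - 13987/81
E_{1} E_{1/3} D (∇ ∘ Δ) f = -336x^5 - 2240x^4 - (21400/3)x^3 - (113440/9)x^2 - (321524/27)x - 381175/81

the image equals g(x) = -336x^5 - 2240x^4 - (21400/3)x^3 - (113440/9)x^2 - (321524/27)x - 381175/81


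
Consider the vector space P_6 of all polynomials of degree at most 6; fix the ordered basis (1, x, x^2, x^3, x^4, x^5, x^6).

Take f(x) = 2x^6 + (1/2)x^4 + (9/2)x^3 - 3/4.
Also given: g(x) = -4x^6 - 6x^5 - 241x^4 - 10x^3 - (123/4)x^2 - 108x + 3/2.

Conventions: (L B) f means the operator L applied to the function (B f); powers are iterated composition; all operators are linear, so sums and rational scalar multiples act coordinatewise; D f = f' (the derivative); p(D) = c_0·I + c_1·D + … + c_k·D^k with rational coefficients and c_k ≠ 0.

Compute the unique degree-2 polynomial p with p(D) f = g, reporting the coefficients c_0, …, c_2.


D^0 f = 2x^6 + (1/2)x^4 + (9/2)x^3 - 3/4
D^1 f = 12x^5 + 2x^3 + (27/2)x^2
D^2 f = 60x^4 + 6x^2 + 27x
matching coefficients of g against c_0 f + c_1 Df + … from the top degree down determines the c_i
solution: c_0 = -2, c_1 = -1/2, c_2 = -4

c_0 = -2, c_1 = -1/2, c_2 = -4


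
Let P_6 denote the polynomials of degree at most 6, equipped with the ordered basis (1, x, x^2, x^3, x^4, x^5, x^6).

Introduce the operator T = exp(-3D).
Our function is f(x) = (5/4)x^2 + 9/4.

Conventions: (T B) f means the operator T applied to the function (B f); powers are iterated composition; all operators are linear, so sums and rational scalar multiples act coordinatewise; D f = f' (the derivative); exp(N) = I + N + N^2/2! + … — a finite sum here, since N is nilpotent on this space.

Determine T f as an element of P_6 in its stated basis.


g(x) = (5/4)x^2 - (15/2)x + 27/2

order-1 term: -(15/2)x
order-2 term: 45/4
the series for exp(-3D) f terminates at order 2
exp(-3D) f = (5/4)x^2 - (15/2)x + 27/2


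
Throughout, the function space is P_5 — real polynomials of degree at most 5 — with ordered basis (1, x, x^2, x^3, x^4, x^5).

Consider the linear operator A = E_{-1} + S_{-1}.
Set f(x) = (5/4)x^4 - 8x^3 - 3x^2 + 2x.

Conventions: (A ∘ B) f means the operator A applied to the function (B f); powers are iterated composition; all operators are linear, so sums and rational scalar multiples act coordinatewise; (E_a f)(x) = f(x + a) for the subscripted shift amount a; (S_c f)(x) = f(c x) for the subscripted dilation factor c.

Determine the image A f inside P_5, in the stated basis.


the image equals g(x) = (5/2)x^4 - 5x^3 + (51/2)x^2 - 23x + 17/4

E_{-1} f = (5/4)x^4 - 13x^3 + (57/2)x^2 - 21x + 17/4
S_{-1} f = (5/4)x^4 + 8x^3 - 3x^2 - 2x
(E_{-1} + S_{-1}) f = (5/2)x^4 - 5x^3 + (51/2)x^2 - 23x + 17/4


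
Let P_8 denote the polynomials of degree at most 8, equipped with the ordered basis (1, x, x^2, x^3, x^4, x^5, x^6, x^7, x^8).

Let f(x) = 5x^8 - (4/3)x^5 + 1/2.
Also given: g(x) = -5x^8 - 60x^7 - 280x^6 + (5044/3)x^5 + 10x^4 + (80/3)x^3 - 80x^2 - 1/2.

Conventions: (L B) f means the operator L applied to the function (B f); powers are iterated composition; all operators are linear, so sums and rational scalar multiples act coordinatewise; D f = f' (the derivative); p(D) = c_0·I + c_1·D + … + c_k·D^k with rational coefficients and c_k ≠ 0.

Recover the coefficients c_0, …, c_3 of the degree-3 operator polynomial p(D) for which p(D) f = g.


D^0 f = 5x^8 - (4/3)x^5 + 1/2
D^1 f = 40x^7 - (20/3)x^4
D^2 f = 280x^6 - (80/3)x^3
D^3 f = 1680x^5 - 80x^2
matching coefficients of g against c_0 f + c_1 Df + … from the top degree down determines the c_i
solution: c_0 = -1, c_1 = -3/2, c_2 = -1, c_3 = 1

p(D) = -I − (3/2)·D − D^2 + D^3, i.e. c_0 = -1, c_1 = -3/2, c_2 = -1, c_3 = 1


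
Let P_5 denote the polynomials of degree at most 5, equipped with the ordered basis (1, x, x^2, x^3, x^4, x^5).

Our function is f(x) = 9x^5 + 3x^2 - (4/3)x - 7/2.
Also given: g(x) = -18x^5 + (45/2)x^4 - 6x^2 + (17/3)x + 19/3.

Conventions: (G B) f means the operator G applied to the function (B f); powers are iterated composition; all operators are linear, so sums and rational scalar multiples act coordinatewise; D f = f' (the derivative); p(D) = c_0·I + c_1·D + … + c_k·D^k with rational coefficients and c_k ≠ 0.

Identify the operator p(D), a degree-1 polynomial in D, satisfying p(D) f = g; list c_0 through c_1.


D^0 f = 9x^5 + 3x^2 - (4/3)x - 7/2
D^1 f = 45x^4 + 6x - 4/3
matching coefficients of g against c_0 f + c_1 Df + … from the top degree down determines the c_i
solution: c_0 = -2, c_1 = 1/2

p(D) = -2·I + (1/2)·D, i.e. c_0 = -2, c_1 = 1/2


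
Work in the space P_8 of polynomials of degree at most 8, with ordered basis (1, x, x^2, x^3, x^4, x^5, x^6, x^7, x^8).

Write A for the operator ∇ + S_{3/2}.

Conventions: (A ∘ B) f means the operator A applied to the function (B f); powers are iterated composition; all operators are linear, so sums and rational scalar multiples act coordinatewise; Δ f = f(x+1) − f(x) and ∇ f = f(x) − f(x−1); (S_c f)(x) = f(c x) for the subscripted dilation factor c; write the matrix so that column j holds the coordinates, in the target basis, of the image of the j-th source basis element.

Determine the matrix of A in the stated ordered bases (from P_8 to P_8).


image of 1: 1
image of x: (3/2)x + 1
image of x^2: (9/4)x^2 + 2x - 1
image of x^3: (27/8)x^3 + 3x^2 - 3x + 1
image of x^4: (81/16)x^4 + 4x^3 - 6x^2 + 4x - 1
image of x^5: (243/32)x^5 + 5x^4 - 10x^3 + 10x^2 - 5x + 1
image of x^6: (729/64)x^6 + 6x^5 - 15x^4 + 20x^3 - 15x^2 + 6x - 1
image of x^7: (2187/128)x^7 + 7x^6 - 21x^5 + 35x^4 - 35x^3 + 21x^2 - 7x + 1
image of x^8: (6561/256)x^8 + 8x^7 - 28x^6 + 56x^5 - 70x^4 + 56x^3 - 28x^2 + 8x - 1
each image's coordinates form column j of the matrix

the matrix is [[1, 1, -1, 1, -1, 1, -1, 1, -1]; [0, 3/2, 2, -3, 4, -5, 6, -7, 8]; [0, 0, 9/4, 3, -6, 10, -15, 21, -28]; [0, 0, 0, 27/8, 4, -10, 20, -35, 56]; [0, 0, 0, 0, 81/16, 5, -15, 35, -70]; [0, 0, 0, 0, 0, 243/32, 6, -21, 56]; [0, 0, 0, 0, 0, 0, 729/64, 7, -28]; [0, 0, 0, 0, 0, 0, 0, 2187/128, 8]; [0, 0, 0, 0, 0, 0, 0, 0, 6561/256]] (rows listed top to bottom)


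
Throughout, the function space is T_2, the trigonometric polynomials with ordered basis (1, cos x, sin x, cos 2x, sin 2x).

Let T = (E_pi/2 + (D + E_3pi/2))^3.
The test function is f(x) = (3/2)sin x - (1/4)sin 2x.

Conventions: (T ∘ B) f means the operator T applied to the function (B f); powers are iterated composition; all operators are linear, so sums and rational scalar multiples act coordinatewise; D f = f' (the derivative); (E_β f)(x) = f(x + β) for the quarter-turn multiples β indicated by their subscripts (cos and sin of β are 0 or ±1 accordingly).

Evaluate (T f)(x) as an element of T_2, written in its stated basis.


the image equals g(x) = -(3/2)cos x - 4cos 2x - 4sin 2x

E_pi/2 f = (3/2)cos x + (1/4)sin 2x
D f = (3/2)cos x - (1/2)cos 2x
E_3pi/2 f = -(3/2)cos x + (1/4)sin 2x
(D + E_3pi/2) f = -(1/2)cos 2x + (1/4)sin 2x
(E_pi/2 + (D + E_3pi/2)) f = (3/2)cos x - (1/2)cos 2x + (1/2)sin 2x
E_pi/2 (E_pi/2 + (D + E_3pi/2)) f = -(3/2)sin x + (1/2)cos 2x - (1/2)sin 2x
D (E_pi/2 + (D + E_3pi/2)) f = -(3/2)sin x + cos 2x + sin 2x
E_3pi/2 (E_pi/2 + (D + E_3pi/2)) f = (3/2)sin x + (1/2)cos 2x - (1/2)sin 2x
(D + E_3pi/2) (E_pi/2 + (D + E_3pi/2)) f = (3/2)cos 2x + (1/2)sin 2x
(E_pi/2 + (D + E_3pi/2)) (E_pi/2 + (D + E_3pi/2)) f = -(3/2)sin x + 2cos 2x
E_pi/2 (E_pi/2 + (D + E_3pi/2)) (E_pi/2 + (D + E_3pi/2)) f = -(3/2)cos x - 2cos 2x
D (E_pi/2 + (D + E_3pi/2)) (E_pi/2 + (D + E_3pi/2)) f = -(3/2)cos x - 4sin 2x
E_3pi/2 (E_pi/2 + (D + E_3pi/2)) (E_pi/2 + (D + E_3pi/2)) f = (3/2)cos x - 2cos 2x
(D + E_3pi/2) (E_pi/2 + (D + E_3pi/2)) (E_pi/2 + (D + E_3pi/2)) f = -2cos 2x - 4sin 2x
(E_pi/2 + (D + E_3pi/2)) (E_pi/2 + (D + E_3pi/2)) (E_pi/2 + (D + E_3pi/2)) f = -(3/2)cos x - 4cos 2x - 4sin 2x


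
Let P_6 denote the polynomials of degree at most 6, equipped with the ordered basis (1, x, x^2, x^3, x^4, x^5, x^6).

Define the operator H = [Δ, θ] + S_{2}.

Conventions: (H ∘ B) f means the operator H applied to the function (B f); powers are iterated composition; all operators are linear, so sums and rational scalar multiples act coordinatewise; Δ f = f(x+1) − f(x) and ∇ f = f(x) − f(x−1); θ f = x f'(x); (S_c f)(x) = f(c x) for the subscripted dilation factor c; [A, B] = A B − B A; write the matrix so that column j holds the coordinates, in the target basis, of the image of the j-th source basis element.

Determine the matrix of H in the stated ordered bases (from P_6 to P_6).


the matrix is [[1, 1, 2, 3, 4, 5, 6]; [0, 2, 2, 6, 12, 20, 30]; [0, 0, 4, 3, 12, 30, 60]; [0, 0, 0, 8, 4, 20, 60]; [0, 0, 0, 0, 16, 5, 30]; [0, 0, 0, 0, 0, 32, 6]; [0, 0, 0, 0, 0, 0, 64]] (rows listed top to bottom)

image of 1: 1
image of x: 2x + 1
image of x^2: 4x^2 + 2x + 2
image of x^3: 8x^3 + 3x^2 + 6x + 3
image of x^4: 16x^4 + 4x^3 + 12x^2 + 12x + 4
image of x^5: 32x^5 + 5x^4 + 20x^3 + 30x^2 + 20x + 5
image of x^6: 64x^6 + 6x^5 + 30x^4 + 60x^3 + 60x^2 + 30x + 6
each image's coordinates form column j of the matrix


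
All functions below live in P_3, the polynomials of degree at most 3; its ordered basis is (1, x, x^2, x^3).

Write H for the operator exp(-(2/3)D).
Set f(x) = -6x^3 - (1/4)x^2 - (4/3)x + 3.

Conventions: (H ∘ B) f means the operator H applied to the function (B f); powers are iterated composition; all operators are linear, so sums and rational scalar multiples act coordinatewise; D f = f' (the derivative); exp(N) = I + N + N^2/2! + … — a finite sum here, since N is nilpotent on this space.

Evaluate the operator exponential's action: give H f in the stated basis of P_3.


order-1 term: 12x^2 + (1/3)x + 8/9
order-2 term: -8x - 1/9
order-3 term: 16/9
the series for exp(-(2/3)D) f terminates at order 3
exp(-(2/3)D) f = -6x^3 + (47/4)x^2 - 9x + 50/9

the image equals g(x) = -6x^3 + (47/4)x^2 - 9x + 50/9


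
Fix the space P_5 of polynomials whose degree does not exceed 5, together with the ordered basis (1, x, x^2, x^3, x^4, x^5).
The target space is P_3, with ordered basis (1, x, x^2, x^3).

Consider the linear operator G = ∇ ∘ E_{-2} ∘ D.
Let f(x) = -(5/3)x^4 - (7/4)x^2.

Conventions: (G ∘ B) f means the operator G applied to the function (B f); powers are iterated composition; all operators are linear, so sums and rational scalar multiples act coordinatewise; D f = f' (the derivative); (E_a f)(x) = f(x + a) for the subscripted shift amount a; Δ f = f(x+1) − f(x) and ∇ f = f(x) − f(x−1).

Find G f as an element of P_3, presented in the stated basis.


g(x) = -20x^2 + 100x - 781/6

D f = -(20/3)x^3 - (7/2)x
E_{-2} D f = -(20/3)x^3 + 40x^2 - (167/2)x + 181/3
∇ E_{-2} D f = -20x^2 + 100x - 781/6


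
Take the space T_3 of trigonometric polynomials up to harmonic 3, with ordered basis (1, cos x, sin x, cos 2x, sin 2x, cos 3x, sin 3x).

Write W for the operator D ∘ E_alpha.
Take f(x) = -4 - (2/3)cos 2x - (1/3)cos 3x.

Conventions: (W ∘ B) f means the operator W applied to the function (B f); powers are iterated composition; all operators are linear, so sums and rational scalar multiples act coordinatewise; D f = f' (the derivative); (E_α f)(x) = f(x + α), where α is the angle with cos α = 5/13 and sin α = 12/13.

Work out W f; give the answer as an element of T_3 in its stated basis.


E_alpha f = -4 + (238/507)cos 2x + (80/169)sin 2x + (2035/6591)cos 3x - (276/2197)sin 3x
D E_alpha f = (160/169)cos 2x - (476/507)sin 2x - (828/2197)cos 3x - (2035/2197)sin 3x

g(x) = (160/169)cos 2x - (476/507)sin 2x - (828/2197)cos 3x - (2035/2197)sin 3x


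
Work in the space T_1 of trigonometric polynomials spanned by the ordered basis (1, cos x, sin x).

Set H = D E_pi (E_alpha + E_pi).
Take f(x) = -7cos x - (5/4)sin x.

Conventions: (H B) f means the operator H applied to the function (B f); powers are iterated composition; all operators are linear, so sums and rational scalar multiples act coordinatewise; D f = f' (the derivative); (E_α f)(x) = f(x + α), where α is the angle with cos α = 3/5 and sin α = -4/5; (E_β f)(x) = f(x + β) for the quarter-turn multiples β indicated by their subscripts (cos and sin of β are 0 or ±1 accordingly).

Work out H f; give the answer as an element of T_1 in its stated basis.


E_alpha f = -(16/5)cos x - (127/20)sin x
E_pi f = 7cos x + (5/4)sin x
(E_alpha + E_pi) f = (19/5)cos x - (51/10)sin x
E_pi (E_alpha + E_pi) f = -(19/5)cos x + (51/10)sin x
D E_pi (E_alpha + E_pi) f = (51/10)cos x + (19/5)sin x

g(x) = (51/10)cos x + (19/5)sin x


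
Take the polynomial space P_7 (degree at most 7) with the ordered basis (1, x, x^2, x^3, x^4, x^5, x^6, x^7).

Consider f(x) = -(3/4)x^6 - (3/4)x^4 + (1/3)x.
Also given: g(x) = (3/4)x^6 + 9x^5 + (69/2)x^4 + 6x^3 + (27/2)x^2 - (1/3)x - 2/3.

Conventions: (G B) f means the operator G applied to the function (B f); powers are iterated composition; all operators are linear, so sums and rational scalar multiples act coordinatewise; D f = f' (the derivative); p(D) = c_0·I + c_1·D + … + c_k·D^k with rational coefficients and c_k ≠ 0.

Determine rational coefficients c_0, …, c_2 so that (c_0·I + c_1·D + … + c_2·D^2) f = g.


D^0 f = -(3/4)x^6 - (3/4)x^4 + (1/3)x
D^1 f = -(9/2)x^5 - 3x^3 + 1/3
D^2 f = -(45/2)x^4 - 9x^2
matching coefficients of g against c_0 f + c_1 Df + … from the top degree down determines the c_i
solution: c_0 = -1, c_1 = -2, c_2 = -3/2

p(D) = -I − 2·D − (3/2)·D^2, i.e. c_0 = -1, c_1 = -2, c_2 = -3/2
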